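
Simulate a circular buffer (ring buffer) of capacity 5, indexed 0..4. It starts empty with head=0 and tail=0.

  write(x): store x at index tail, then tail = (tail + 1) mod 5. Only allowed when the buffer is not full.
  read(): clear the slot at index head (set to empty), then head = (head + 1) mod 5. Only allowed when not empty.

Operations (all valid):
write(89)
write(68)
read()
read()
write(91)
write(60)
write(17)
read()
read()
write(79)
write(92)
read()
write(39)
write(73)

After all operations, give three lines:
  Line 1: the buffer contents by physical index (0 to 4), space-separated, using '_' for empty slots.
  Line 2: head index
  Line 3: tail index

write(89): buf=[89 _ _ _ _], head=0, tail=1, size=1
write(68): buf=[89 68 _ _ _], head=0, tail=2, size=2
read(): buf=[_ 68 _ _ _], head=1, tail=2, size=1
read(): buf=[_ _ _ _ _], head=2, tail=2, size=0
write(91): buf=[_ _ 91 _ _], head=2, tail=3, size=1
write(60): buf=[_ _ 91 60 _], head=2, tail=4, size=2
write(17): buf=[_ _ 91 60 17], head=2, tail=0, size=3
read(): buf=[_ _ _ 60 17], head=3, tail=0, size=2
read(): buf=[_ _ _ _ 17], head=4, tail=0, size=1
write(79): buf=[79 _ _ _ 17], head=4, tail=1, size=2
write(92): buf=[79 92 _ _ 17], head=4, tail=2, size=3
read(): buf=[79 92 _ _ _], head=0, tail=2, size=2
write(39): buf=[79 92 39 _ _], head=0, tail=3, size=3
write(73): buf=[79 92 39 73 _], head=0, tail=4, size=4

Answer: 79 92 39 73 _
0
4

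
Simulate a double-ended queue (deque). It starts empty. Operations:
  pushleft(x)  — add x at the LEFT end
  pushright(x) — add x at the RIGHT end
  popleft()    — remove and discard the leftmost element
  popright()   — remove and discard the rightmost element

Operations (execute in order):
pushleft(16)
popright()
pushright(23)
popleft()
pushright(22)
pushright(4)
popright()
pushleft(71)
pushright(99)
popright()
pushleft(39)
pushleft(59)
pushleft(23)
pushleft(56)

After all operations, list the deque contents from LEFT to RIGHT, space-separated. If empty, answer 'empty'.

Answer: 56 23 59 39 71 22

Derivation:
pushleft(16): [16]
popright(): []
pushright(23): [23]
popleft(): []
pushright(22): [22]
pushright(4): [22, 4]
popright(): [22]
pushleft(71): [71, 22]
pushright(99): [71, 22, 99]
popright(): [71, 22]
pushleft(39): [39, 71, 22]
pushleft(59): [59, 39, 71, 22]
pushleft(23): [23, 59, 39, 71, 22]
pushleft(56): [56, 23, 59, 39, 71, 22]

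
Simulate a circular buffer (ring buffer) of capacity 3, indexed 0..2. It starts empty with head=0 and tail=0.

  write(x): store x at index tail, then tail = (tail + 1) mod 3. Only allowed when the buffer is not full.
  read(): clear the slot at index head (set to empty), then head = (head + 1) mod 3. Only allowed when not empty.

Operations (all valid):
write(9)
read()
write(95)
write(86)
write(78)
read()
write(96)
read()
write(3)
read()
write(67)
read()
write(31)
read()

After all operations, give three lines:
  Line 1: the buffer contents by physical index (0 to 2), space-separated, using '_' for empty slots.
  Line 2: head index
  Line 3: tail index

write(9): buf=[9 _ _], head=0, tail=1, size=1
read(): buf=[_ _ _], head=1, tail=1, size=0
write(95): buf=[_ 95 _], head=1, tail=2, size=1
write(86): buf=[_ 95 86], head=1, tail=0, size=2
write(78): buf=[78 95 86], head=1, tail=1, size=3
read(): buf=[78 _ 86], head=2, tail=1, size=2
write(96): buf=[78 96 86], head=2, tail=2, size=3
read(): buf=[78 96 _], head=0, tail=2, size=2
write(3): buf=[78 96 3], head=0, tail=0, size=3
read(): buf=[_ 96 3], head=1, tail=0, size=2
write(67): buf=[67 96 3], head=1, tail=1, size=3
read(): buf=[67 _ 3], head=2, tail=1, size=2
write(31): buf=[67 31 3], head=2, tail=2, size=3
read(): buf=[67 31 _], head=0, tail=2, size=2

Answer: 67 31 _
0
2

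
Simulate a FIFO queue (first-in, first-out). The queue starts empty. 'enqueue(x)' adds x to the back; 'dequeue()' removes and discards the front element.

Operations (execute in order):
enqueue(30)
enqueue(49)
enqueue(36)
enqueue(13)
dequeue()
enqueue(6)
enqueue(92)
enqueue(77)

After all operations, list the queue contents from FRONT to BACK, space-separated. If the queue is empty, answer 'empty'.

Answer: 49 36 13 6 92 77

Derivation:
enqueue(30): [30]
enqueue(49): [30, 49]
enqueue(36): [30, 49, 36]
enqueue(13): [30, 49, 36, 13]
dequeue(): [49, 36, 13]
enqueue(6): [49, 36, 13, 6]
enqueue(92): [49, 36, 13, 6, 92]
enqueue(77): [49, 36, 13, 6, 92, 77]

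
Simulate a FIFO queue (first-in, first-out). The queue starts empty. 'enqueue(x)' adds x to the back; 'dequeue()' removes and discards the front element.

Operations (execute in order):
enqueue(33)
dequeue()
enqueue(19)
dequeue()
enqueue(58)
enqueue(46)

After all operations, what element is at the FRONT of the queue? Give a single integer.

Answer: 58

Derivation:
enqueue(33): queue = [33]
dequeue(): queue = []
enqueue(19): queue = [19]
dequeue(): queue = []
enqueue(58): queue = [58]
enqueue(46): queue = [58, 46]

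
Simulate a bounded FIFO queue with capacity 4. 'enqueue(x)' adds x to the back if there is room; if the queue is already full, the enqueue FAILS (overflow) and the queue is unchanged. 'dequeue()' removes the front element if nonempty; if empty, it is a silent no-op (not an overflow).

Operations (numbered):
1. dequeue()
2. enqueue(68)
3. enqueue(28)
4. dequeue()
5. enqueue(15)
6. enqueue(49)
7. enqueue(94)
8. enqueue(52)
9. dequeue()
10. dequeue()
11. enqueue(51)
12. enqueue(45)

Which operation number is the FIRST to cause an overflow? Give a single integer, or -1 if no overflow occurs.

1. dequeue(): empty, no-op, size=0
2. enqueue(68): size=1
3. enqueue(28): size=2
4. dequeue(): size=1
5. enqueue(15): size=2
6. enqueue(49): size=3
7. enqueue(94): size=4
8. enqueue(52): size=4=cap → OVERFLOW (fail)
9. dequeue(): size=3
10. dequeue(): size=2
11. enqueue(51): size=3
12. enqueue(45): size=4

Answer: 8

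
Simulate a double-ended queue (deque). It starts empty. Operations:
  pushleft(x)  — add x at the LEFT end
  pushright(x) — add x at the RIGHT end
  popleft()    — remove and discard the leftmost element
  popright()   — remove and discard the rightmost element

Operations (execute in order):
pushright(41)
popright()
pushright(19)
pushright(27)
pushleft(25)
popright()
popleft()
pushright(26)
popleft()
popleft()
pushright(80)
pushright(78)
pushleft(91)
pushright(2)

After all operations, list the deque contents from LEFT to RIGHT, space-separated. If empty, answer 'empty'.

Answer: 91 80 78 2

Derivation:
pushright(41): [41]
popright(): []
pushright(19): [19]
pushright(27): [19, 27]
pushleft(25): [25, 19, 27]
popright(): [25, 19]
popleft(): [19]
pushright(26): [19, 26]
popleft(): [26]
popleft(): []
pushright(80): [80]
pushright(78): [80, 78]
pushleft(91): [91, 80, 78]
pushright(2): [91, 80, 78, 2]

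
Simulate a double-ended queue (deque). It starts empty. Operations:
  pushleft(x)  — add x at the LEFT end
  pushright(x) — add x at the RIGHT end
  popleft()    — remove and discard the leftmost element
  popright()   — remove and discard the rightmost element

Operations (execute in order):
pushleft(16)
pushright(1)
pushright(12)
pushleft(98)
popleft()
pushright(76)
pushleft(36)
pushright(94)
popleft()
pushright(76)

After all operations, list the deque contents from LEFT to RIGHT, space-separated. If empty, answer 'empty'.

Answer: 16 1 12 76 94 76

Derivation:
pushleft(16): [16]
pushright(1): [16, 1]
pushright(12): [16, 1, 12]
pushleft(98): [98, 16, 1, 12]
popleft(): [16, 1, 12]
pushright(76): [16, 1, 12, 76]
pushleft(36): [36, 16, 1, 12, 76]
pushright(94): [36, 16, 1, 12, 76, 94]
popleft(): [16, 1, 12, 76, 94]
pushright(76): [16, 1, 12, 76, 94, 76]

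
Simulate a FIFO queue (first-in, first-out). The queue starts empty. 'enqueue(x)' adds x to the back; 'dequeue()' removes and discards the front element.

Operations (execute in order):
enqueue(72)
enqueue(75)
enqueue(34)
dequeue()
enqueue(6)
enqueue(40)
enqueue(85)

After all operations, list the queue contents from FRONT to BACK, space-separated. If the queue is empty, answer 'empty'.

Answer: 75 34 6 40 85

Derivation:
enqueue(72): [72]
enqueue(75): [72, 75]
enqueue(34): [72, 75, 34]
dequeue(): [75, 34]
enqueue(6): [75, 34, 6]
enqueue(40): [75, 34, 6, 40]
enqueue(85): [75, 34, 6, 40, 85]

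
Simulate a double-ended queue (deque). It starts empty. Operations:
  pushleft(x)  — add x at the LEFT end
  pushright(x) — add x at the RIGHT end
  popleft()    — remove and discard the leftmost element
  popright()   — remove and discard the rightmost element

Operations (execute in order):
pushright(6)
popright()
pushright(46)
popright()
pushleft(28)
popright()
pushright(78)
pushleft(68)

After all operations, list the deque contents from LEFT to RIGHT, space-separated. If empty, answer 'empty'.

pushright(6): [6]
popright(): []
pushright(46): [46]
popright(): []
pushleft(28): [28]
popright(): []
pushright(78): [78]
pushleft(68): [68, 78]

Answer: 68 78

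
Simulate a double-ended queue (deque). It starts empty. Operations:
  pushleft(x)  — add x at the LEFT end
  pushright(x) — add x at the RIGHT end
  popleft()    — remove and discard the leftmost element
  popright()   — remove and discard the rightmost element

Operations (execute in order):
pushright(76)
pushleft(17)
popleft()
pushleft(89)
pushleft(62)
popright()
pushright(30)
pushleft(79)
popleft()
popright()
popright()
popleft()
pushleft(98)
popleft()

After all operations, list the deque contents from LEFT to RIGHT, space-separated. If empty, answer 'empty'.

pushright(76): [76]
pushleft(17): [17, 76]
popleft(): [76]
pushleft(89): [89, 76]
pushleft(62): [62, 89, 76]
popright(): [62, 89]
pushright(30): [62, 89, 30]
pushleft(79): [79, 62, 89, 30]
popleft(): [62, 89, 30]
popright(): [62, 89]
popright(): [62]
popleft(): []
pushleft(98): [98]
popleft(): []

Answer: empty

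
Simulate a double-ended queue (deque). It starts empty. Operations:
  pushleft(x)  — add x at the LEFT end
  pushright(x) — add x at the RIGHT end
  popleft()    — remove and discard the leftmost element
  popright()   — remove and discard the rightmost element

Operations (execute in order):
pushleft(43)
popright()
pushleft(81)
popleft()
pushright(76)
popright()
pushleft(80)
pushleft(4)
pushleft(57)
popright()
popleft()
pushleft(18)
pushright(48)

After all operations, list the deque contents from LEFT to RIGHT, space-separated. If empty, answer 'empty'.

pushleft(43): [43]
popright(): []
pushleft(81): [81]
popleft(): []
pushright(76): [76]
popright(): []
pushleft(80): [80]
pushleft(4): [4, 80]
pushleft(57): [57, 4, 80]
popright(): [57, 4]
popleft(): [4]
pushleft(18): [18, 4]
pushright(48): [18, 4, 48]

Answer: 18 4 48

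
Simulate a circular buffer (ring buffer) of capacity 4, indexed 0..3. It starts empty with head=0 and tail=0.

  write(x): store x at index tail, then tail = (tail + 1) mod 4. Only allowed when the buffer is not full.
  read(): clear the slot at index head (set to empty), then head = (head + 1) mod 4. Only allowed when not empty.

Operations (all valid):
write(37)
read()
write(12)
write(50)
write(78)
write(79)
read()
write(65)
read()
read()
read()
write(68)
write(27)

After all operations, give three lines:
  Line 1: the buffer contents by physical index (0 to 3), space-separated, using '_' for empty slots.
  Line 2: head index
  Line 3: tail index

write(37): buf=[37 _ _ _], head=0, tail=1, size=1
read(): buf=[_ _ _ _], head=1, tail=1, size=0
write(12): buf=[_ 12 _ _], head=1, tail=2, size=1
write(50): buf=[_ 12 50 _], head=1, tail=3, size=2
write(78): buf=[_ 12 50 78], head=1, tail=0, size=3
write(79): buf=[79 12 50 78], head=1, tail=1, size=4
read(): buf=[79 _ 50 78], head=2, tail=1, size=3
write(65): buf=[79 65 50 78], head=2, tail=2, size=4
read(): buf=[79 65 _ 78], head=3, tail=2, size=3
read(): buf=[79 65 _ _], head=0, tail=2, size=2
read(): buf=[_ 65 _ _], head=1, tail=2, size=1
write(68): buf=[_ 65 68 _], head=1, tail=3, size=2
write(27): buf=[_ 65 68 27], head=1, tail=0, size=3

Answer: _ 65 68 27
1
0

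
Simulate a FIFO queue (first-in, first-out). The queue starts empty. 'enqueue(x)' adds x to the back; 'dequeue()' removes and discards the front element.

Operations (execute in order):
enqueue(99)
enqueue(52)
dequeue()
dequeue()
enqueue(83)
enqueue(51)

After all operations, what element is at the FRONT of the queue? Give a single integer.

enqueue(99): queue = [99]
enqueue(52): queue = [99, 52]
dequeue(): queue = [52]
dequeue(): queue = []
enqueue(83): queue = [83]
enqueue(51): queue = [83, 51]

Answer: 83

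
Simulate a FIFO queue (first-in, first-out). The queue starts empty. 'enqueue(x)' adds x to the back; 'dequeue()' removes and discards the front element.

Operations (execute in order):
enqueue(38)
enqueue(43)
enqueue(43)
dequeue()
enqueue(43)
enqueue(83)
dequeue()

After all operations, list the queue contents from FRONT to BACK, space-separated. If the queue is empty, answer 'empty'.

enqueue(38): [38]
enqueue(43): [38, 43]
enqueue(43): [38, 43, 43]
dequeue(): [43, 43]
enqueue(43): [43, 43, 43]
enqueue(83): [43, 43, 43, 83]
dequeue(): [43, 43, 83]

Answer: 43 43 83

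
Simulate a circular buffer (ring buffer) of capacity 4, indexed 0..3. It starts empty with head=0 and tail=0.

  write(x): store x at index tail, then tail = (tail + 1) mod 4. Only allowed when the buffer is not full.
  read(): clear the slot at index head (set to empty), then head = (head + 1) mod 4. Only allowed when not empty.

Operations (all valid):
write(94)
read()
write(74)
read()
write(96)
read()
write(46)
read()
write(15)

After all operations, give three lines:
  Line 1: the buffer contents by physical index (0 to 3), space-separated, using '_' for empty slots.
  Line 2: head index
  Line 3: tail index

Answer: 15 _ _ _
0
1

Derivation:
write(94): buf=[94 _ _ _], head=0, tail=1, size=1
read(): buf=[_ _ _ _], head=1, tail=1, size=0
write(74): buf=[_ 74 _ _], head=1, tail=2, size=1
read(): buf=[_ _ _ _], head=2, tail=2, size=0
write(96): buf=[_ _ 96 _], head=2, tail=3, size=1
read(): buf=[_ _ _ _], head=3, tail=3, size=0
write(46): buf=[_ _ _ 46], head=3, tail=0, size=1
read(): buf=[_ _ _ _], head=0, tail=0, size=0
write(15): buf=[15 _ _ _], head=0, tail=1, size=1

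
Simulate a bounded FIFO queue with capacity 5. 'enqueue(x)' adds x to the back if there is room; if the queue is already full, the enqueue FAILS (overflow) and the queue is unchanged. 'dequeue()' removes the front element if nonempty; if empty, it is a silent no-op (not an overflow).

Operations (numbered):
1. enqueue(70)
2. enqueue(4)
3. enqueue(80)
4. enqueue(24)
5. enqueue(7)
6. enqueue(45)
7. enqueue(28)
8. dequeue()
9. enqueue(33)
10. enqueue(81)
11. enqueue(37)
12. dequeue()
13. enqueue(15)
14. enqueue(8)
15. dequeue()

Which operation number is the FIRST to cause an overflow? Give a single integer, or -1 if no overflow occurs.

1. enqueue(70): size=1
2. enqueue(4): size=2
3. enqueue(80): size=3
4. enqueue(24): size=4
5. enqueue(7): size=5
6. enqueue(45): size=5=cap → OVERFLOW (fail)
7. enqueue(28): size=5=cap → OVERFLOW (fail)
8. dequeue(): size=4
9. enqueue(33): size=5
10. enqueue(81): size=5=cap → OVERFLOW (fail)
11. enqueue(37): size=5=cap → OVERFLOW (fail)
12. dequeue(): size=4
13. enqueue(15): size=5
14. enqueue(8): size=5=cap → OVERFLOW (fail)
15. dequeue(): size=4

Answer: 6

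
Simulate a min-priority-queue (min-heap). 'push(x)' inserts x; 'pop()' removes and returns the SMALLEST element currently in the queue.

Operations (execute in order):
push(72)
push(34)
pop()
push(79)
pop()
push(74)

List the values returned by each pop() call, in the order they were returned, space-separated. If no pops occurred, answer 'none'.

Answer: 34 72

Derivation:
push(72): heap contents = [72]
push(34): heap contents = [34, 72]
pop() → 34: heap contents = [72]
push(79): heap contents = [72, 79]
pop() → 72: heap contents = [79]
push(74): heap contents = [74, 79]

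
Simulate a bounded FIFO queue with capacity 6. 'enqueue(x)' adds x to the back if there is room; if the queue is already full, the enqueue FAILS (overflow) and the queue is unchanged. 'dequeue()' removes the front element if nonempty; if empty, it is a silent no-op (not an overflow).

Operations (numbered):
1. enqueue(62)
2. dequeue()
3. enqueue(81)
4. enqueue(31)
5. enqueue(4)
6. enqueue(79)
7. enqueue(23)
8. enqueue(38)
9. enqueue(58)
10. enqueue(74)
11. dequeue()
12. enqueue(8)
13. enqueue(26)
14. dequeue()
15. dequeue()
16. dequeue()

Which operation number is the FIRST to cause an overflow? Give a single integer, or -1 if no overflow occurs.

1. enqueue(62): size=1
2. dequeue(): size=0
3. enqueue(81): size=1
4. enqueue(31): size=2
5. enqueue(4): size=3
6. enqueue(79): size=4
7. enqueue(23): size=5
8. enqueue(38): size=6
9. enqueue(58): size=6=cap → OVERFLOW (fail)
10. enqueue(74): size=6=cap → OVERFLOW (fail)
11. dequeue(): size=5
12. enqueue(8): size=6
13. enqueue(26): size=6=cap → OVERFLOW (fail)
14. dequeue(): size=5
15. dequeue(): size=4
16. dequeue(): size=3

Answer: 9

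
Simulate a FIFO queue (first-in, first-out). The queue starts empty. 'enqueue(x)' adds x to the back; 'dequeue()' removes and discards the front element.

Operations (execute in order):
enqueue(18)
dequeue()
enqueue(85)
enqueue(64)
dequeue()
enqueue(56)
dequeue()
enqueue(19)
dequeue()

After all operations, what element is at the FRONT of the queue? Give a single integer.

enqueue(18): queue = [18]
dequeue(): queue = []
enqueue(85): queue = [85]
enqueue(64): queue = [85, 64]
dequeue(): queue = [64]
enqueue(56): queue = [64, 56]
dequeue(): queue = [56]
enqueue(19): queue = [56, 19]
dequeue(): queue = [19]

Answer: 19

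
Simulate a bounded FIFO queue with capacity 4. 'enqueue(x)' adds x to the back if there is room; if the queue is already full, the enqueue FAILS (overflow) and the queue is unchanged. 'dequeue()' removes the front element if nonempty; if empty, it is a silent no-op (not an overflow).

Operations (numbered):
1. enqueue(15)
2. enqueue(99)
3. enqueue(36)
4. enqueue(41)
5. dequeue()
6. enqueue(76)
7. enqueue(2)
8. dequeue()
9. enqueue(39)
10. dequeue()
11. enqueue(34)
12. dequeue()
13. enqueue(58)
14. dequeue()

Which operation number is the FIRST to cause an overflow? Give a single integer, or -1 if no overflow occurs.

Answer: 7

Derivation:
1. enqueue(15): size=1
2. enqueue(99): size=2
3. enqueue(36): size=3
4. enqueue(41): size=4
5. dequeue(): size=3
6. enqueue(76): size=4
7. enqueue(2): size=4=cap → OVERFLOW (fail)
8. dequeue(): size=3
9. enqueue(39): size=4
10. dequeue(): size=3
11. enqueue(34): size=4
12. dequeue(): size=3
13. enqueue(58): size=4
14. dequeue(): size=3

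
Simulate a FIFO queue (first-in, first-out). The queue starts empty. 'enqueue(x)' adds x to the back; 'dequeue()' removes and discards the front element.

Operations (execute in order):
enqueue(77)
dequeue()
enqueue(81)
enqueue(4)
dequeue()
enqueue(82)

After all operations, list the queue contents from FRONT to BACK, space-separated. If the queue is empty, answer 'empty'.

Answer: 4 82

Derivation:
enqueue(77): [77]
dequeue(): []
enqueue(81): [81]
enqueue(4): [81, 4]
dequeue(): [4]
enqueue(82): [4, 82]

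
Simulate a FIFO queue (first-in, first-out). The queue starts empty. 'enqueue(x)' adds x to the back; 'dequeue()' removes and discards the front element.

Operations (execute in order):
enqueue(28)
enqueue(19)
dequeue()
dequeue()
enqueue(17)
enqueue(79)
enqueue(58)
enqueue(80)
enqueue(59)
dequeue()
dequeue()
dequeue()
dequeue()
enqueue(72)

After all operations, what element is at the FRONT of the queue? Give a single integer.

enqueue(28): queue = [28]
enqueue(19): queue = [28, 19]
dequeue(): queue = [19]
dequeue(): queue = []
enqueue(17): queue = [17]
enqueue(79): queue = [17, 79]
enqueue(58): queue = [17, 79, 58]
enqueue(80): queue = [17, 79, 58, 80]
enqueue(59): queue = [17, 79, 58, 80, 59]
dequeue(): queue = [79, 58, 80, 59]
dequeue(): queue = [58, 80, 59]
dequeue(): queue = [80, 59]
dequeue(): queue = [59]
enqueue(72): queue = [59, 72]

Answer: 59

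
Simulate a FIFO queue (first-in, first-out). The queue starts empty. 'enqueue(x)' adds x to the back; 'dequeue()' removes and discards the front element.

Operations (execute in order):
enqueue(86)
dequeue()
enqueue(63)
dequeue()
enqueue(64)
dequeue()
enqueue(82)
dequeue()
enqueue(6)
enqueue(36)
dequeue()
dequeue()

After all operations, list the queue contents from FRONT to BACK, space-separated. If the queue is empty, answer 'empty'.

enqueue(86): [86]
dequeue(): []
enqueue(63): [63]
dequeue(): []
enqueue(64): [64]
dequeue(): []
enqueue(82): [82]
dequeue(): []
enqueue(6): [6]
enqueue(36): [6, 36]
dequeue(): [36]
dequeue(): []

Answer: empty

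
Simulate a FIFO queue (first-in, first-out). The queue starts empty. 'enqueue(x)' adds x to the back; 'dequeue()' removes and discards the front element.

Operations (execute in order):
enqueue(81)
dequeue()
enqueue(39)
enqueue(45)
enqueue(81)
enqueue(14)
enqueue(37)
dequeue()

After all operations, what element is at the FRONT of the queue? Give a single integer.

enqueue(81): queue = [81]
dequeue(): queue = []
enqueue(39): queue = [39]
enqueue(45): queue = [39, 45]
enqueue(81): queue = [39, 45, 81]
enqueue(14): queue = [39, 45, 81, 14]
enqueue(37): queue = [39, 45, 81, 14, 37]
dequeue(): queue = [45, 81, 14, 37]

Answer: 45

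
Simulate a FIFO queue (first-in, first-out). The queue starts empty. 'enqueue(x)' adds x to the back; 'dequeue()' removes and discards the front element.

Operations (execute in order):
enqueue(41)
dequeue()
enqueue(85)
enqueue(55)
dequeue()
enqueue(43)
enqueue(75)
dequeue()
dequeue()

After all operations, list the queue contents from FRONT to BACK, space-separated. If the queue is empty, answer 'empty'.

enqueue(41): [41]
dequeue(): []
enqueue(85): [85]
enqueue(55): [85, 55]
dequeue(): [55]
enqueue(43): [55, 43]
enqueue(75): [55, 43, 75]
dequeue(): [43, 75]
dequeue(): [75]

Answer: 75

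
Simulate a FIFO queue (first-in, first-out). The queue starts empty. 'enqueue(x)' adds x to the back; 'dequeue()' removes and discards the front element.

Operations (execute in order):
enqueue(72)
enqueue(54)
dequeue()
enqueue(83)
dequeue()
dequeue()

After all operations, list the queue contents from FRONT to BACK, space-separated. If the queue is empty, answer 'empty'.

Answer: empty

Derivation:
enqueue(72): [72]
enqueue(54): [72, 54]
dequeue(): [54]
enqueue(83): [54, 83]
dequeue(): [83]
dequeue(): []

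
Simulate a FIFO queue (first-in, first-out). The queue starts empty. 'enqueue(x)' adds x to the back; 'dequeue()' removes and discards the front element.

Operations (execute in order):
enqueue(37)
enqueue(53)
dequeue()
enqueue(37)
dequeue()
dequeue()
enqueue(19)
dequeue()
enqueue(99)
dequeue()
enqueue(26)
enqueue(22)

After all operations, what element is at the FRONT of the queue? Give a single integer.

Answer: 26

Derivation:
enqueue(37): queue = [37]
enqueue(53): queue = [37, 53]
dequeue(): queue = [53]
enqueue(37): queue = [53, 37]
dequeue(): queue = [37]
dequeue(): queue = []
enqueue(19): queue = [19]
dequeue(): queue = []
enqueue(99): queue = [99]
dequeue(): queue = []
enqueue(26): queue = [26]
enqueue(22): queue = [26, 22]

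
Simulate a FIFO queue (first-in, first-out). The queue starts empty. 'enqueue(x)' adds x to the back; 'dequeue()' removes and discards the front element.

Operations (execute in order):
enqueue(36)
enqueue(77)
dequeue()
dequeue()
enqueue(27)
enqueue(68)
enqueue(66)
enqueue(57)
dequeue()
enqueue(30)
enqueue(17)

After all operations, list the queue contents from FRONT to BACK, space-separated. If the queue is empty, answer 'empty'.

enqueue(36): [36]
enqueue(77): [36, 77]
dequeue(): [77]
dequeue(): []
enqueue(27): [27]
enqueue(68): [27, 68]
enqueue(66): [27, 68, 66]
enqueue(57): [27, 68, 66, 57]
dequeue(): [68, 66, 57]
enqueue(30): [68, 66, 57, 30]
enqueue(17): [68, 66, 57, 30, 17]

Answer: 68 66 57 30 17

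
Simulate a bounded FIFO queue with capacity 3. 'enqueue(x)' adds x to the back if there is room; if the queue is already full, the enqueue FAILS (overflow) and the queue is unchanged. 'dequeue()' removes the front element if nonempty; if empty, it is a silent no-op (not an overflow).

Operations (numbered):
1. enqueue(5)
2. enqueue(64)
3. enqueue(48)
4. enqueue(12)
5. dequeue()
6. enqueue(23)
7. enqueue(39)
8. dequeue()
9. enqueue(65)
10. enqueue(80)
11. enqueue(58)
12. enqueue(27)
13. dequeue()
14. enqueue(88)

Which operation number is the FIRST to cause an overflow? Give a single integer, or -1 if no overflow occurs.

Answer: 4

Derivation:
1. enqueue(5): size=1
2. enqueue(64): size=2
3. enqueue(48): size=3
4. enqueue(12): size=3=cap → OVERFLOW (fail)
5. dequeue(): size=2
6. enqueue(23): size=3
7. enqueue(39): size=3=cap → OVERFLOW (fail)
8. dequeue(): size=2
9. enqueue(65): size=3
10. enqueue(80): size=3=cap → OVERFLOW (fail)
11. enqueue(58): size=3=cap → OVERFLOW (fail)
12. enqueue(27): size=3=cap → OVERFLOW (fail)
13. dequeue(): size=2
14. enqueue(88): size=3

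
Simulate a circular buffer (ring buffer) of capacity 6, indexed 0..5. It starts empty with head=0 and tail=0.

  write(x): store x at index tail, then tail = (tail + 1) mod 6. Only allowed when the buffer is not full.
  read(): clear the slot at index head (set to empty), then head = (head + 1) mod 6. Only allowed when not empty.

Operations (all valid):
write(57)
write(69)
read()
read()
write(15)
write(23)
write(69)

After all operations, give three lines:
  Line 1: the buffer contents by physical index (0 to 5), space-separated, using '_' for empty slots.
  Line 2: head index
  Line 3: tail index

write(57): buf=[57 _ _ _ _ _], head=0, tail=1, size=1
write(69): buf=[57 69 _ _ _ _], head=0, tail=2, size=2
read(): buf=[_ 69 _ _ _ _], head=1, tail=2, size=1
read(): buf=[_ _ _ _ _ _], head=2, tail=2, size=0
write(15): buf=[_ _ 15 _ _ _], head=2, tail=3, size=1
write(23): buf=[_ _ 15 23 _ _], head=2, tail=4, size=2
write(69): buf=[_ _ 15 23 69 _], head=2, tail=5, size=3

Answer: _ _ 15 23 69 _
2
5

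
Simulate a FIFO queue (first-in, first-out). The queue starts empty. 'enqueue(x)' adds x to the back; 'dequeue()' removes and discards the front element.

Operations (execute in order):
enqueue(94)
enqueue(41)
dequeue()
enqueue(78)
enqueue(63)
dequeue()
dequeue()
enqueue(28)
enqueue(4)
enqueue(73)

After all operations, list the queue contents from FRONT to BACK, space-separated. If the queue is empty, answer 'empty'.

enqueue(94): [94]
enqueue(41): [94, 41]
dequeue(): [41]
enqueue(78): [41, 78]
enqueue(63): [41, 78, 63]
dequeue(): [78, 63]
dequeue(): [63]
enqueue(28): [63, 28]
enqueue(4): [63, 28, 4]
enqueue(73): [63, 28, 4, 73]

Answer: 63 28 4 73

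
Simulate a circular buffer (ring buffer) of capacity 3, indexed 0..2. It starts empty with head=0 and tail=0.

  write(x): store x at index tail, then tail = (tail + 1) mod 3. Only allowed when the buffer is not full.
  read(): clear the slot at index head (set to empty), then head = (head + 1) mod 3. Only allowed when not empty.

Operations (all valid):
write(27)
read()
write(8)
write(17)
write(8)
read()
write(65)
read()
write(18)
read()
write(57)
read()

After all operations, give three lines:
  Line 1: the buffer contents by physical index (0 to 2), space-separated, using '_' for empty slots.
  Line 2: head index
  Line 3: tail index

Answer: 57 _ 18
2
1

Derivation:
write(27): buf=[27 _ _], head=0, tail=1, size=1
read(): buf=[_ _ _], head=1, tail=1, size=0
write(8): buf=[_ 8 _], head=1, tail=2, size=1
write(17): buf=[_ 8 17], head=1, tail=0, size=2
write(8): buf=[8 8 17], head=1, tail=1, size=3
read(): buf=[8 _ 17], head=2, tail=1, size=2
write(65): buf=[8 65 17], head=2, tail=2, size=3
read(): buf=[8 65 _], head=0, tail=2, size=2
write(18): buf=[8 65 18], head=0, tail=0, size=3
read(): buf=[_ 65 18], head=1, tail=0, size=2
write(57): buf=[57 65 18], head=1, tail=1, size=3
read(): buf=[57 _ 18], head=2, tail=1, size=2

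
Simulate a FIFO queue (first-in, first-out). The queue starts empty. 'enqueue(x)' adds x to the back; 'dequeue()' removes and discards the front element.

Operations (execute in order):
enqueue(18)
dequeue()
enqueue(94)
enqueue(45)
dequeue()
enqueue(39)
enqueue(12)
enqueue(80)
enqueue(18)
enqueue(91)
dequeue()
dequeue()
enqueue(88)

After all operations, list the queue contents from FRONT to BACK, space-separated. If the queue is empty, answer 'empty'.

Answer: 12 80 18 91 88

Derivation:
enqueue(18): [18]
dequeue(): []
enqueue(94): [94]
enqueue(45): [94, 45]
dequeue(): [45]
enqueue(39): [45, 39]
enqueue(12): [45, 39, 12]
enqueue(80): [45, 39, 12, 80]
enqueue(18): [45, 39, 12, 80, 18]
enqueue(91): [45, 39, 12, 80, 18, 91]
dequeue(): [39, 12, 80, 18, 91]
dequeue(): [12, 80, 18, 91]
enqueue(88): [12, 80, 18, 91, 88]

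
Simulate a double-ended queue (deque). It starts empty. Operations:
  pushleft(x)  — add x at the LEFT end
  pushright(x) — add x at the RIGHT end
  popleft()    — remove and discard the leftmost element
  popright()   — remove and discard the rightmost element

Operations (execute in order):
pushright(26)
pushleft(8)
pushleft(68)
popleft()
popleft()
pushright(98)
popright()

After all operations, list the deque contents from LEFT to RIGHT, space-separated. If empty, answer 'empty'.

pushright(26): [26]
pushleft(8): [8, 26]
pushleft(68): [68, 8, 26]
popleft(): [8, 26]
popleft(): [26]
pushright(98): [26, 98]
popright(): [26]

Answer: 26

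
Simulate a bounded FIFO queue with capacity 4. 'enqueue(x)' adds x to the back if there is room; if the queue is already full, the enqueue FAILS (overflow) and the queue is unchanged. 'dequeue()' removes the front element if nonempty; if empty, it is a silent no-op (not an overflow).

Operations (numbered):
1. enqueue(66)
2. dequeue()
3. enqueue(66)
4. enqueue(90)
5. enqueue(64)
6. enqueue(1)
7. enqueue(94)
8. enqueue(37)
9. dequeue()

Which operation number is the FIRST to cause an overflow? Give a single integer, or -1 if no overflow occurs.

1. enqueue(66): size=1
2. dequeue(): size=0
3. enqueue(66): size=1
4. enqueue(90): size=2
5. enqueue(64): size=3
6. enqueue(1): size=4
7. enqueue(94): size=4=cap → OVERFLOW (fail)
8. enqueue(37): size=4=cap → OVERFLOW (fail)
9. dequeue(): size=3

Answer: 7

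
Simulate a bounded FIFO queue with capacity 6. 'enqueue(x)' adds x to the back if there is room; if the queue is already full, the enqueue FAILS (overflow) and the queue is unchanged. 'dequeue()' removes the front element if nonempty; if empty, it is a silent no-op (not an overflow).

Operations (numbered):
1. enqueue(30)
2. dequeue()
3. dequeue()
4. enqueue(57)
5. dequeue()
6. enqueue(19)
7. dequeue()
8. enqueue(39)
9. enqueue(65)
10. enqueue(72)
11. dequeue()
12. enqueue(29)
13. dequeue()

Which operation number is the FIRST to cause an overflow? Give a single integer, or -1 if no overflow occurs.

1. enqueue(30): size=1
2. dequeue(): size=0
3. dequeue(): empty, no-op, size=0
4. enqueue(57): size=1
5. dequeue(): size=0
6. enqueue(19): size=1
7. dequeue(): size=0
8. enqueue(39): size=1
9. enqueue(65): size=2
10. enqueue(72): size=3
11. dequeue(): size=2
12. enqueue(29): size=3
13. dequeue(): size=2

Answer: -1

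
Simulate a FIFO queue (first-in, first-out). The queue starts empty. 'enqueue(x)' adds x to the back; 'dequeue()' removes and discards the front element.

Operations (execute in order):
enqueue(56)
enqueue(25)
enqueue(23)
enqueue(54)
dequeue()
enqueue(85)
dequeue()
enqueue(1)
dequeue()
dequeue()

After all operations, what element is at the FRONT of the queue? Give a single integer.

enqueue(56): queue = [56]
enqueue(25): queue = [56, 25]
enqueue(23): queue = [56, 25, 23]
enqueue(54): queue = [56, 25, 23, 54]
dequeue(): queue = [25, 23, 54]
enqueue(85): queue = [25, 23, 54, 85]
dequeue(): queue = [23, 54, 85]
enqueue(1): queue = [23, 54, 85, 1]
dequeue(): queue = [54, 85, 1]
dequeue(): queue = [85, 1]

Answer: 85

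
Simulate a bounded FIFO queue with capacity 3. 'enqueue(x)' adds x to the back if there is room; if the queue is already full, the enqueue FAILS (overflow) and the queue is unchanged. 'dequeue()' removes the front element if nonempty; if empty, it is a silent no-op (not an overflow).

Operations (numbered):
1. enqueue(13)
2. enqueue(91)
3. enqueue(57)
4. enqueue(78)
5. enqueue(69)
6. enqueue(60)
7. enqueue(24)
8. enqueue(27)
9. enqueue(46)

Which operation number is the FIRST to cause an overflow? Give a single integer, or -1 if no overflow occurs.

Answer: 4

Derivation:
1. enqueue(13): size=1
2. enqueue(91): size=2
3. enqueue(57): size=3
4. enqueue(78): size=3=cap → OVERFLOW (fail)
5. enqueue(69): size=3=cap → OVERFLOW (fail)
6. enqueue(60): size=3=cap → OVERFLOW (fail)
7. enqueue(24): size=3=cap → OVERFLOW (fail)
8. enqueue(27): size=3=cap → OVERFLOW (fail)
9. enqueue(46): size=3=cap → OVERFLOW (fail)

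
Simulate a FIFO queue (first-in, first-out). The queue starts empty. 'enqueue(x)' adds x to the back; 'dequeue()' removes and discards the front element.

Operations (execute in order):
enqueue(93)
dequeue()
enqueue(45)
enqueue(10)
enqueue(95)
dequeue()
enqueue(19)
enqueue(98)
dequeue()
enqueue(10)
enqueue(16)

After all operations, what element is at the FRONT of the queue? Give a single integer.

enqueue(93): queue = [93]
dequeue(): queue = []
enqueue(45): queue = [45]
enqueue(10): queue = [45, 10]
enqueue(95): queue = [45, 10, 95]
dequeue(): queue = [10, 95]
enqueue(19): queue = [10, 95, 19]
enqueue(98): queue = [10, 95, 19, 98]
dequeue(): queue = [95, 19, 98]
enqueue(10): queue = [95, 19, 98, 10]
enqueue(16): queue = [95, 19, 98, 10, 16]

Answer: 95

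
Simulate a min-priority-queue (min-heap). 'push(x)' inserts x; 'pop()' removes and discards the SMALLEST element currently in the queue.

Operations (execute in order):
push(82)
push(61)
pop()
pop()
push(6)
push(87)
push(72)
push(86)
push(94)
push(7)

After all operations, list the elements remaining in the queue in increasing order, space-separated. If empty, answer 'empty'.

push(82): heap contents = [82]
push(61): heap contents = [61, 82]
pop() → 61: heap contents = [82]
pop() → 82: heap contents = []
push(6): heap contents = [6]
push(87): heap contents = [6, 87]
push(72): heap contents = [6, 72, 87]
push(86): heap contents = [6, 72, 86, 87]
push(94): heap contents = [6, 72, 86, 87, 94]
push(7): heap contents = [6, 7, 72, 86, 87, 94]

Answer: 6 7 72 86 87 94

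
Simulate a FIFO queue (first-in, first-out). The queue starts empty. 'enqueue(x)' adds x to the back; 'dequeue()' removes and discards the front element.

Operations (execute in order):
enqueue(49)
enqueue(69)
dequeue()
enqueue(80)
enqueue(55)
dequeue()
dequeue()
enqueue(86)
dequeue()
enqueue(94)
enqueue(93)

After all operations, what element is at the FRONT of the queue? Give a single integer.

enqueue(49): queue = [49]
enqueue(69): queue = [49, 69]
dequeue(): queue = [69]
enqueue(80): queue = [69, 80]
enqueue(55): queue = [69, 80, 55]
dequeue(): queue = [80, 55]
dequeue(): queue = [55]
enqueue(86): queue = [55, 86]
dequeue(): queue = [86]
enqueue(94): queue = [86, 94]
enqueue(93): queue = [86, 94, 93]

Answer: 86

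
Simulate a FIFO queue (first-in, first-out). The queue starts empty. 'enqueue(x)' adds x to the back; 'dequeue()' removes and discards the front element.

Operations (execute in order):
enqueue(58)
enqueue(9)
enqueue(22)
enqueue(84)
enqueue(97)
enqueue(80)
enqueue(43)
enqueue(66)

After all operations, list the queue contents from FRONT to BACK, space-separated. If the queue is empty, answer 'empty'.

enqueue(58): [58]
enqueue(9): [58, 9]
enqueue(22): [58, 9, 22]
enqueue(84): [58, 9, 22, 84]
enqueue(97): [58, 9, 22, 84, 97]
enqueue(80): [58, 9, 22, 84, 97, 80]
enqueue(43): [58, 9, 22, 84, 97, 80, 43]
enqueue(66): [58, 9, 22, 84, 97, 80, 43, 66]

Answer: 58 9 22 84 97 80 43 66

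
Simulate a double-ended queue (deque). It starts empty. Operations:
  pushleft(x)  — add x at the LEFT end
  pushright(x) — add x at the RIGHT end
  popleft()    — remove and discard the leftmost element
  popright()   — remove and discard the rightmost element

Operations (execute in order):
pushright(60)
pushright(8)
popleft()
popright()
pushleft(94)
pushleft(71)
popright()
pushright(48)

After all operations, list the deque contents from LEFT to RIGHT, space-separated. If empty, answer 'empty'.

pushright(60): [60]
pushright(8): [60, 8]
popleft(): [8]
popright(): []
pushleft(94): [94]
pushleft(71): [71, 94]
popright(): [71]
pushright(48): [71, 48]

Answer: 71 48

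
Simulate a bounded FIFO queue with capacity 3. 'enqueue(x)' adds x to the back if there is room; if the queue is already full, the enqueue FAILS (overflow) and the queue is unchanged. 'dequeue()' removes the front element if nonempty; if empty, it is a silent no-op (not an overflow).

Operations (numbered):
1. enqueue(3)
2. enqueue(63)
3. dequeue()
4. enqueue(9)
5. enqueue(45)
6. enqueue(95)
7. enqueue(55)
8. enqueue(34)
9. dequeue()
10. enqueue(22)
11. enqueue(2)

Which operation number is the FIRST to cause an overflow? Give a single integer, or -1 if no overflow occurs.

1. enqueue(3): size=1
2. enqueue(63): size=2
3. dequeue(): size=1
4. enqueue(9): size=2
5. enqueue(45): size=3
6. enqueue(95): size=3=cap → OVERFLOW (fail)
7. enqueue(55): size=3=cap → OVERFLOW (fail)
8. enqueue(34): size=3=cap → OVERFLOW (fail)
9. dequeue(): size=2
10. enqueue(22): size=3
11. enqueue(2): size=3=cap → OVERFLOW (fail)

Answer: 6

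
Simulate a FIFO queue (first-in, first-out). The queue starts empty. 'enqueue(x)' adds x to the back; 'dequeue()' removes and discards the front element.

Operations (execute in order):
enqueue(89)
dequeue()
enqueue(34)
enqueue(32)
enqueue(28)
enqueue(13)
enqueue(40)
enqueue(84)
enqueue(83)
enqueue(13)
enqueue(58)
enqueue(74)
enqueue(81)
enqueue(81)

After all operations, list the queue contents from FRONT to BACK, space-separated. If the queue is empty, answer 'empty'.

enqueue(89): [89]
dequeue(): []
enqueue(34): [34]
enqueue(32): [34, 32]
enqueue(28): [34, 32, 28]
enqueue(13): [34, 32, 28, 13]
enqueue(40): [34, 32, 28, 13, 40]
enqueue(84): [34, 32, 28, 13, 40, 84]
enqueue(83): [34, 32, 28, 13, 40, 84, 83]
enqueue(13): [34, 32, 28, 13, 40, 84, 83, 13]
enqueue(58): [34, 32, 28, 13, 40, 84, 83, 13, 58]
enqueue(74): [34, 32, 28, 13, 40, 84, 83, 13, 58, 74]
enqueue(81): [34, 32, 28, 13, 40, 84, 83, 13, 58, 74, 81]
enqueue(81): [34, 32, 28, 13, 40, 84, 83, 13, 58, 74, 81, 81]

Answer: 34 32 28 13 40 84 83 13 58 74 81 81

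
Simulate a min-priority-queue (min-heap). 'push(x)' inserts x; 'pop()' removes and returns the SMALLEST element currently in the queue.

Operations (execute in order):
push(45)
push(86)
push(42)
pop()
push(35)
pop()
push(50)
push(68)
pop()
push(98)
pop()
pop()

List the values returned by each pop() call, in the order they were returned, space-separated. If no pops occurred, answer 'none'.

push(45): heap contents = [45]
push(86): heap contents = [45, 86]
push(42): heap contents = [42, 45, 86]
pop() → 42: heap contents = [45, 86]
push(35): heap contents = [35, 45, 86]
pop() → 35: heap contents = [45, 86]
push(50): heap contents = [45, 50, 86]
push(68): heap contents = [45, 50, 68, 86]
pop() → 45: heap contents = [50, 68, 86]
push(98): heap contents = [50, 68, 86, 98]
pop() → 50: heap contents = [68, 86, 98]
pop() → 68: heap contents = [86, 98]

Answer: 42 35 45 50 68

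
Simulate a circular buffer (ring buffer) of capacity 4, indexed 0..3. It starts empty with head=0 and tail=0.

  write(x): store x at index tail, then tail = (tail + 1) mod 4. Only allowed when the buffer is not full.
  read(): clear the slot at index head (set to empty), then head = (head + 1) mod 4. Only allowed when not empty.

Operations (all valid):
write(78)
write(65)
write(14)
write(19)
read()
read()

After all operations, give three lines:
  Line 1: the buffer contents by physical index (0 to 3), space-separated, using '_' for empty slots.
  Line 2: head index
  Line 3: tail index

Answer: _ _ 14 19
2
0

Derivation:
write(78): buf=[78 _ _ _], head=0, tail=1, size=1
write(65): buf=[78 65 _ _], head=0, tail=2, size=2
write(14): buf=[78 65 14 _], head=0, tail=3, size=3
write(19): buf=[78 65 14 19], head=0, tail=0, size=4
read(): buf=[_ 65 14 19], head=1, tail=0, size=3
read(): buf=[_ _ 14 19], head=2, tail=0, size=2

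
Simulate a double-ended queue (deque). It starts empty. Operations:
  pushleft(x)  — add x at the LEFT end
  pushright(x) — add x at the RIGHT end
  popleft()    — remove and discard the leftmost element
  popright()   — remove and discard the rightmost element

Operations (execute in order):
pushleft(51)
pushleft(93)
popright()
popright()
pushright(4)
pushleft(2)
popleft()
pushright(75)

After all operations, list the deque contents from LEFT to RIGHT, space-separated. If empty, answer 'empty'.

Answer: 4 75

Derivation:
pushleft(51): [51]
pushleft(93): [93, 51]
popright(): [93]
popright(): []
pushright(4): [4]
pushleft(2): [2, 4]
popleft(): [4]
pushright(75): [4, 75]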